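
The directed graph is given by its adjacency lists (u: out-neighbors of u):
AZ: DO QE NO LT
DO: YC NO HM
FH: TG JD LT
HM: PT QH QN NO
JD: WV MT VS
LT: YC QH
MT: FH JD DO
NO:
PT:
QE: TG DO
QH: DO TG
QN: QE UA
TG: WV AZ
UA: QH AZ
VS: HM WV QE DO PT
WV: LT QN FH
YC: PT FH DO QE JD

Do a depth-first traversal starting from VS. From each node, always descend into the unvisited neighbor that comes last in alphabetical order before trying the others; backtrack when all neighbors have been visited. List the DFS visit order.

Visit VS
VS → WV
WV → QN
QN → UA
UA → QH
QH → TG
TG → AZ
AZ → QE
QE → DO
DO → YC
YC → PT
YC → JD
JD → MT
MT → FH
FH → LT
DO → NO
DO → HM

VS -> WV -> QN -> UA -> QH -> TG -> AZ -> QE -> DO -> YC -> PT -> JD -> MT -> FH -> LT -> NO -> HM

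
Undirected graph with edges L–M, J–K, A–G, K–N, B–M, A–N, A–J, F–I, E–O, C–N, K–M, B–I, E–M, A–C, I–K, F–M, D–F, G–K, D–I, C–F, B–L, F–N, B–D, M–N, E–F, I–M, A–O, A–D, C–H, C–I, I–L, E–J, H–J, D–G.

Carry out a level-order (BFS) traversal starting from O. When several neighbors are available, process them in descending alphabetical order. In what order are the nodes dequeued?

O → E → A → M → J → F → N → G → D → C → L → K → I → B → H

Visit O; enqueue E, A → queue [E, A]
Visit E; enqueue M, J, F → queue [A, M, J, F]
Visit A; enqueue N, G, D, C → queue [M, J, F, N, G, D, C]
Visit M; enqueue L, K, I, B → queue [J, F, N, G, D, C, L, K, I, B]
Visit J; enqueue H → queue [F, N, G, D, C, L, K, I, B, H]
Visit F → queue [N, G, D, C, L, K, I, B, H]
Visit N → queue [G, D, C, L, K, I, B, H]
Visit G → queue [D, C, L, K, I, B, H]
Visit D → queue [C, L, K, I, B, H]
Visit C → queue [L, K, I, B, H]
Visit L → queue [K, I, B, H]
Visit K → queue [I, B, H]
Visit I → queue [B, H]
Visit B → queue [H]
Visit H → queue []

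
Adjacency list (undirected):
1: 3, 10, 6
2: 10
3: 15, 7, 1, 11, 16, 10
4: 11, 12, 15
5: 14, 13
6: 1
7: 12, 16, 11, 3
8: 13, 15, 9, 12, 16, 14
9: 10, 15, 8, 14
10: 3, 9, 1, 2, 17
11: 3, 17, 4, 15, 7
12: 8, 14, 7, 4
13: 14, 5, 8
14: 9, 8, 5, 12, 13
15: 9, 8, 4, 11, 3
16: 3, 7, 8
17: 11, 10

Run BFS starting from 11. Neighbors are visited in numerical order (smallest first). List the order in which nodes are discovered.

11 → 3 → 4 → 7 → 15 → 17 → 1 → 10 → 16 → 12 → 8 → 9 → 6 → 2 → 14 → 13 → 5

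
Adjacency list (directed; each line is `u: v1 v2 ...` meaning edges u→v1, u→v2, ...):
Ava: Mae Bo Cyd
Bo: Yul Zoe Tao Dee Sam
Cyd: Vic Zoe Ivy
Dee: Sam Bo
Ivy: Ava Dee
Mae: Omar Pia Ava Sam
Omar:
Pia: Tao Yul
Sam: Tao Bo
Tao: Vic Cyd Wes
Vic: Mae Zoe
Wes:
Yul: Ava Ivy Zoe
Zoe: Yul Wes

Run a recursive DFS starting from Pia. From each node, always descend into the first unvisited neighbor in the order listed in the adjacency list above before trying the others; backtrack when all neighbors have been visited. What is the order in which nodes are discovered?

Pia, Tao, Vic, Mae, Omar, Ava, Bo, Yul, Ivy, Dee, Sam, Zoe, Wes, Cyd

Visit Pia
Pia → Tao
Tao → Vic
Vic → Mae
Mae → Omar
Mae → Ava
Ava → Bo
Bo → Yul
Yul → Ivy
Ivy → Dee
Dee → Sam
Yul → Zoe
Zoe → Wes
Ava → Cyd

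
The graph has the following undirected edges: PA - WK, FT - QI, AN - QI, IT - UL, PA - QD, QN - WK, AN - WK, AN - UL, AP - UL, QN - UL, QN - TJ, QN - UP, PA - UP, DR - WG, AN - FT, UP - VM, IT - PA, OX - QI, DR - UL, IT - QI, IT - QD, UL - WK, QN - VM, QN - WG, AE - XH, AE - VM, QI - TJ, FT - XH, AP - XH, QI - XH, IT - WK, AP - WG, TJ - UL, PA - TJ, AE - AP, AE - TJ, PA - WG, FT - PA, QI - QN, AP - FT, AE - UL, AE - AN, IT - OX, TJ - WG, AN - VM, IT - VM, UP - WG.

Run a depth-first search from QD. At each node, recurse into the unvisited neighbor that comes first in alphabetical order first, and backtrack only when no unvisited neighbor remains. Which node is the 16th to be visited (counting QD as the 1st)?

VM

Visit QD
QD → IT
IT → OX
OX → QI
QI → AN
AN → AE
AE → AP
AP → FT
FT → PA
PA → TJ
TJ → QN
QN → UL
UL → DR
DR → WG
WG → UP
UP → VM
UL → WK
FT → XH

Visit order: QD, IT, OX, QI, AN, AE, AP, FT, PA, TJ, QN, UL, DR, WG, UP, VM, WK, XH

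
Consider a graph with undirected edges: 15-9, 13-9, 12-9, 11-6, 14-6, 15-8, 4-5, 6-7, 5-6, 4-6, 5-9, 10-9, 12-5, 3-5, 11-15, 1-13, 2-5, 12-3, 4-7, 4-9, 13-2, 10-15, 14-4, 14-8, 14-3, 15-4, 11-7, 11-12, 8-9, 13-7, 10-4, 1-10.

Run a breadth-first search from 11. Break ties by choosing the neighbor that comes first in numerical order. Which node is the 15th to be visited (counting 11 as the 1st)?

1

Visit 11; enqueue 6, 7, 12, 15 → queue [6, 7, 12, 15]
Visit 6; enqueue 4, 5, 14 → queue [7, 12, 15, 4, 5, 14]
Visit 7; enqueue 13 → queue [12, 15, 4, 5, 14, 13]
Visit 12; enqueue 3, 9 → queue [15, 4, 5, 14, 13, 3, 9]
Visit 15; enqueue 8, 10 → queue [4, 5, 14, 13, 3, 9, 8, 10]
Visit 4 → queue [5, 14, 13, 3, 9, 8, 10]
Visit 5; enqueue 2 → queue [14, 13, 3, 9, 8, 10, 2]
Visit 14 → queue [13, 3, 9, 8, 10, 2]
Visit 13; enqueue 1 → queue [3, 9, 8, 10, 2, 1]
Visit 3 → queue [9, 8, 10, 2, 1]
Visit 9 → queue [8, 10, 2, 1]
Visit 8 → queue [10, 2, 1]
Visit 10 → queue [2, 1]
Visit 2 → queue [1]
Visit 1 → queue []

Visit order: 11, 6, 7, 12, 15, 4, 5, 14, 13, 3, 9, 8, 10, 2, 1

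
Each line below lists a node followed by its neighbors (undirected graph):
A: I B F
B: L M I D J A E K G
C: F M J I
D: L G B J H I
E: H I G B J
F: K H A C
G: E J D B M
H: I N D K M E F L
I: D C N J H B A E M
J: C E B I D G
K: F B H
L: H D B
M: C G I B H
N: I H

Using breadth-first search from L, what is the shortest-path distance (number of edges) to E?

Level 0: L
Level 1: B, D, H
Level 2: A, E, F, G, I, J, K, M, N
Level 3: C
E first appears at level 2.

2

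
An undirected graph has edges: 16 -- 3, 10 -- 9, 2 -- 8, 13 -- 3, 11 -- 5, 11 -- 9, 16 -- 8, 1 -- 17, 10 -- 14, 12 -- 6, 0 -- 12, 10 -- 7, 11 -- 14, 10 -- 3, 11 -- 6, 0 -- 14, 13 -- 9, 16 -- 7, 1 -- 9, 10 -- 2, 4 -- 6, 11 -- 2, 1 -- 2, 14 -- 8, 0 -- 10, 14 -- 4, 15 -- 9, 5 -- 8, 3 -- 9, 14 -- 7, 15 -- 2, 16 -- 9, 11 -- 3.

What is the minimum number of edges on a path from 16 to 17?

3

Level 0: 16
Level 1: 3, 7, 8, 9
Level 2: 1, 2, 5, 10, 11, 13, 14, 15
Level 3: 0, 4, 6, 17
Level 4: 12
17 first appears at level 3.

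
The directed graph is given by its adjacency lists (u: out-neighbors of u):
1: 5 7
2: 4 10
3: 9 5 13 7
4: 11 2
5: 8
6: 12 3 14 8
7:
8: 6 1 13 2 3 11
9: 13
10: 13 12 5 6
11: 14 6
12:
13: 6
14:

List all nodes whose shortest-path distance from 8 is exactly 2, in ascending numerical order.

Level 0: 8
Level 1: 1, 2, 3, 6, 11, 13
Level 2: 4, 5, 7, 9, 10, 12, 14

4, 5, 7, 9, 10, 12, 14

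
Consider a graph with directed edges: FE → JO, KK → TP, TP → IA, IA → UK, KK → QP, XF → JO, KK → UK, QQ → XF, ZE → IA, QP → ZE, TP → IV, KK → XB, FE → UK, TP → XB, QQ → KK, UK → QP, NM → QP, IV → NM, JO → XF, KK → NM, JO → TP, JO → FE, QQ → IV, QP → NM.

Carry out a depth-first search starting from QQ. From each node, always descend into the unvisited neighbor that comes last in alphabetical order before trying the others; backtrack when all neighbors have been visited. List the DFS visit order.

Visit QQ
QQ → XF
XF → JO
JO → TP
TP → XB
TP → IV
IV → NM
NM → QP
QP → ZE
ZE → IA
IA → UK
JO → FE
QQ → KK

QQ XF JO TP XB IV NM QP ZE IA UK FE KK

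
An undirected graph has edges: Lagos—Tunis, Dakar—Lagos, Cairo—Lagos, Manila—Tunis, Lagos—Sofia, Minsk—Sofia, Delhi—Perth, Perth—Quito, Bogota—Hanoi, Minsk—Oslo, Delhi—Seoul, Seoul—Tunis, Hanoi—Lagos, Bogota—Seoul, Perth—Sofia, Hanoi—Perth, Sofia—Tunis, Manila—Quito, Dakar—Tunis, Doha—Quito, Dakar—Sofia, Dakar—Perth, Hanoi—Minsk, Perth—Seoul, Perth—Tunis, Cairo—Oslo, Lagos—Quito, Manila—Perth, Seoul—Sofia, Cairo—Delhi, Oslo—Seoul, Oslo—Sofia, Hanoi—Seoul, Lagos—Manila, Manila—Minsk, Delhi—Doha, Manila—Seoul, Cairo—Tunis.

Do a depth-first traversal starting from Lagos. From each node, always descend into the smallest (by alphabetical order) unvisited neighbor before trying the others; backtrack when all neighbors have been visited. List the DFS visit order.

Visit Lagos
Lagos → Cairo
Cairo → Delhi
Delhi → Doha
Doha → Quito
Quito → Manila
Manila → Minsk
Minsk → Hanoi
Hanoi → Bogota
Bogota → Seoul
Seoul → Oslo
Oslo → Sofia
Sofia → Dakar
Dakar → Perth
Perth → Tunis

Lagos Cairo Delhi Doha Quito Manila Minsk Hanoi Bogota Seoul Oslo Sofia Dakar Perth Tunis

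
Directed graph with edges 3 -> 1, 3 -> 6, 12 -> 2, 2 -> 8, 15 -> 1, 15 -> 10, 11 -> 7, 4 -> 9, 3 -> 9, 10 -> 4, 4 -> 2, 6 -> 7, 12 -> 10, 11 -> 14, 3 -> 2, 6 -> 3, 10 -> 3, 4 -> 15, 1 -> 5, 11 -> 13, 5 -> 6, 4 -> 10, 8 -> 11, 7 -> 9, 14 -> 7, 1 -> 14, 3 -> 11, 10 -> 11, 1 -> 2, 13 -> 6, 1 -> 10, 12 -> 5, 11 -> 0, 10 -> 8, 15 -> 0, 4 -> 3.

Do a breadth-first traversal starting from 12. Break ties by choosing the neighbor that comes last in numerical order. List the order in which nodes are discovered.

12 → 10 → 5 → 2 → 11 → 8 → 4 → 3 → 6 → 14 → 13 → 7 → 0 → 15 → 9 → 1

Visit 12; enqueue 10, 5, 2 → queue [10, 5, 2]
Visit 10; enqueue 11, 8, 4, 3 → queue [5, 2, 11, 8, 4, 3]
Visit 5; enqueue 6 → queue [2, 11, 8, 4, 3, 6]
Visit 2 → queue [11, 8, 4, 3, 6]
Visit 11; enqueue 14, 13, 7, 0 → queue [8, 4, 3, 6, 14, 13, 7, 0]
Visit 8 → queue [4, 3, 6, 14, 13, 7, 0]
Visit 4; enqueue 15, 9 → queue [3, 6, 14, 13, 7, 0, 15, 9]
Visit 3; enqueue 1 → queue [6, 14, 13, 7, 0, 15, 9, 1]
Visit 6 → queue [14, 13, 7, 0, 15, 9, 1]
Visit 14 → queue [13, 7, 0, 15, 9, 1]
Visit 13 → queue [7, 0, 15, 9, 1]
Visit 7 → queue [0, 15, 9, 1]
Visit 0 → queue [15, 9, 1]
Visit 15 → queue [9, 1]
Visit 9 → queue [1]
Visit 1 → queue []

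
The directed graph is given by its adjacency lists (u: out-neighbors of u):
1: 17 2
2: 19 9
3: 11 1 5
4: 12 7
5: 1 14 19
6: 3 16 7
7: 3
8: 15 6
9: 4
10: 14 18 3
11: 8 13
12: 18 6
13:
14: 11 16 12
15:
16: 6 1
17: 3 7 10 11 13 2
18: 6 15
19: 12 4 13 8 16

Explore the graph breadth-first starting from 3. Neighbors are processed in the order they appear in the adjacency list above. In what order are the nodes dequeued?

Visit 3; enqueue 11, 1, 5 → queue [11, 1, 5]
Visit 11; enqueue 8, 13 → queue [1, 5, 8, 13]
Visit 1; enqueue 17, 2 → queue [5, 8, 13, 17, 2]
Visit 5; enqueue 14, 19 → queue [8, 13, 17, 2, 14, 19]
Visit 8; enqueue 15, 6 → queue [13, 17, 2, 14, 19, 15, 6]
Visit 13 → queue [17, 2, 14, 19, 15, 6]
Visit 17; enqueue 7, 10 → queue [2, 14, 19, 15, 6, 7, 10]
Visit 2; enqueue 9 → queue [14, 19, 15, 6, 7, 10, 9]
Visit 14; enqueue 16, 12 → queue [19, 15, 6, 7, 10, 9, 16, 12]
Visit 19; enqueue 4 → queue [15, 6, 7, 10, 9, 16, 12, 4]
Visit 15 → queue [6, 7, 10, 9, 16, 12, 4]
Visit 6 → queue [7, 10, 9, 16, 12, 4]
Visit 7 → queue [10, 9, 16, 12, 4]
Visit 10; enqueue 18 → queue [9, 16, 12, 4, 18]
Visit 9 → queue [16, 12, 4, 18]
Visit 16 → queue [12, 4, 18]
Visit 12 → queue [4, 18]
Visit 4 → queue [18]
Visit 18 → queue []

3, 11, 1, 5, 8, 13, 17, 2, 14, 19, 15, 6, 7, 10, 9, 16, 12, 4, 18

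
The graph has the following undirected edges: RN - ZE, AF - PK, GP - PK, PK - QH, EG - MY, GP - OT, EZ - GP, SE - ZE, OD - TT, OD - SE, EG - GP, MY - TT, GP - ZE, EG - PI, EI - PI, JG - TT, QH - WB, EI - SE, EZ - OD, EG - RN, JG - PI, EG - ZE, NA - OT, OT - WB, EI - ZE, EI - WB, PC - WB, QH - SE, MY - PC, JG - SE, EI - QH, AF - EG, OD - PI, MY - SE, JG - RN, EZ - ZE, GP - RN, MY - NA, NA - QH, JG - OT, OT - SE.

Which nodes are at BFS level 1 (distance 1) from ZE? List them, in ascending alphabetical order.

Level 0: ZE
Level 1: EG, EI, EZ, GP, RN, SE
Level 2: AF, JG, MY, OD, OT, PI, PK, QH, WB
Level 3: NA, PC, TT

EG, EI, EZ, GP, RN, SE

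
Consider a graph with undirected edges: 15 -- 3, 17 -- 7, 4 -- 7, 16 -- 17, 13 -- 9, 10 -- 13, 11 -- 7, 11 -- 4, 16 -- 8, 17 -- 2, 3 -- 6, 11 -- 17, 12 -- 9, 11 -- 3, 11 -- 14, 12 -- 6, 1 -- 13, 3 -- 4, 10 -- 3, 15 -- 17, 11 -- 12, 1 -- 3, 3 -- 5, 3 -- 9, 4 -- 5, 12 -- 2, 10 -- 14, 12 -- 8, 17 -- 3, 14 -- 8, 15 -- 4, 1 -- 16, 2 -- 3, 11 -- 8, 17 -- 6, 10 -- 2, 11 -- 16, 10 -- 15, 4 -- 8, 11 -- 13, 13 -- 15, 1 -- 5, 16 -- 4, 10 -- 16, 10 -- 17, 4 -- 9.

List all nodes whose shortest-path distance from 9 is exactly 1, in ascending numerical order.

Level 0: 9
Level 1: 3, 4, 12, 13
Level 2: 1, 2, 5, 6, 7, 8, 10, 11, 15, 16, 17
Level 3: 14

3, 4, 12, 13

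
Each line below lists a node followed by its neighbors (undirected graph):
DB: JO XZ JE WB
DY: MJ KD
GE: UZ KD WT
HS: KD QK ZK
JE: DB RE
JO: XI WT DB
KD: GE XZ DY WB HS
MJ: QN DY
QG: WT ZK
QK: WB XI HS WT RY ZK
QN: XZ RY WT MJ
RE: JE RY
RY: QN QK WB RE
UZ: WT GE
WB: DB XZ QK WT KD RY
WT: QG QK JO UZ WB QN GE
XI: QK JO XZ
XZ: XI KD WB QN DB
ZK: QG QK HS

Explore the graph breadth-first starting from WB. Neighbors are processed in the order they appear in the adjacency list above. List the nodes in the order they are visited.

Visit WB; enqueue DB, XZ, QK, WT, KD, RY → queue [DB, XZ, QK, WT, KD, RY]
Visit DB; enqueue JO, JE → queue [XZ, QK, WT, KD, RY, JO, JE]
Visit XZ; enqueue XI, QN → queue [QK, WT, KD, RY, JO, JE, XI, QN]
Visit QK; enqueue HS, ZK → queue [WT, KD, RY, JO, JE, XI, QN, HS, ZK]
Visit WT; enqueue QG, UZ, GE → queue [KD, RY, JO, JE, XI, QN, HS, ZK, QG, UZ, GE]
Visit KD; enqueue DY → queue [RY, JO, JE, XI, QN, HS, ZK, QG, UZ, GE, DY]
Visit RY; enqueue RE → queue [JO, JE, XI, QN, HS, ZK, QG, UZ, GE, DY, RE]
Visit JO → queue [JE, XI, QN, HS, ZK, QG, UZ, GE, DY, RE]
Visit JE → queue [XI, QN, HS, ZK, QG, UZ, GE, DY, RE]
Visit XI → queue [QN, HS, ZK, QG, UZ, GE, DY, RE]
Visit QN; enqueue MJ → queue [HS, ZK, QG, UZ, GE, DY, RE, MJ]
Visit HS → queue [ZK, QG, UZ, GE, DY, RE, MJ]
Visit ZK → queue [QG, UZ, GE, DY, RE, MJ]
Visit QG → queue [UZ, GE, DY, RE, MJ]
Visit UZ → queue [GE, DY, RE, MJ]
Visit GE → queue [DY, RE, MJ]
Visit DY → queue [RE, MJ]
Visit RE → queue [MJ]
Visit MJ → queue []

WB DB XZ QK WT KD RY JO JE XI QN HS ZK QG UZ GE DY RE MJ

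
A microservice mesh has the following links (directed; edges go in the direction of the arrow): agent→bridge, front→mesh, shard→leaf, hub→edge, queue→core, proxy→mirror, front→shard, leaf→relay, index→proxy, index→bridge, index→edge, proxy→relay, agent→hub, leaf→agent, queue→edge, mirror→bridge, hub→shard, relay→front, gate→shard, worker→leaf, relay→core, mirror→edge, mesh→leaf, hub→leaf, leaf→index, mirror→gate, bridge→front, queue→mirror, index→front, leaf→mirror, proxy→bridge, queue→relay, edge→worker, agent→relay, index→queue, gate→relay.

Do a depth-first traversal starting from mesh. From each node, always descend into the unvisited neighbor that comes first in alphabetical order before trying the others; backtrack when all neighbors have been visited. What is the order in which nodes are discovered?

Visit mesh
mesh → leaf
leaf → agent
agent → bridge
bridge → front
front → shard
agent → hub
hub → edge
edge → worker
agent → relay
relay → core
leaf → index
index → proxy
proxy → mirror
mirror → gate
index → queue

mesh -> leaf -> agent -> bridge -> front -> shard -> hub -> edge -> worker -> relay -> core -> index -> proxy -> mirror -> gate -> queue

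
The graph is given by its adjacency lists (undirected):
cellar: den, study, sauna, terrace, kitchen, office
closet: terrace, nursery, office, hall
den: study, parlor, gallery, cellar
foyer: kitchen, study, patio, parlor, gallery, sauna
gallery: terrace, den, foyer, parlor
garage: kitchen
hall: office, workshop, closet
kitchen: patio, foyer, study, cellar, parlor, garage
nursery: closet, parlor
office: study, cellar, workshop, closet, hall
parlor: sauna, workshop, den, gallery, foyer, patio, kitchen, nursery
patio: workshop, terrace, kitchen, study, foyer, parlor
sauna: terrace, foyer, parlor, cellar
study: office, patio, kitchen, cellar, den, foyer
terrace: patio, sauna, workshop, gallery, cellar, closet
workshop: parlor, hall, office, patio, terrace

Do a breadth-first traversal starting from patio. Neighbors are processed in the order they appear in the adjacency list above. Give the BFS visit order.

patio, workshop, terrace, kitchen, study, foyer, parlor, hall, office, sauna, gallery, cellar, closet, garage, den, nursery

Visit patio; enqueue workshop, terrace, kitchen, study, foyer, parlor → queue [workshop, terrace, kitchen, study, foyer, parlor]
Visit workshop; enqueue hall, office → queue [terrace, kitchen, study, foyer, parlor, hall, office]
Visit terrace; enqueue sauna, gallery, cellar, closet → queue [kitchen, study, foyer, parlor, hall, office, sauna, gallery, cellar, closet]
Visit kitchen; enqueue garage → queue [study, foyer, parlor, hall, office, sauna, gallery, cellar, closet, garage]
Visit study; enqueue den → queue [foyer, parlor, hall, office, sauna, gallery, cellar, closet, garage, den]
Visit foyer → queue [parlor, hall, office, sauna, gallery, cellar, closet, garage, den]
Visit parlor; enqueue nursery → queue [hall, office, sauna, gallery, cellar, closet, garage, den, nursery]
Visit hall → queue [office, sauna, gallery, cellar, closet, garage, den, nursery]
Visit office → queue [sauna, gallery, cellar, closet, garage, den, nursery]
Visit sauna → queue [gallery, cellar, closet, garage, den, nursery]
Visit gallery → queue [cellar, closet, garage, den, nursery]
Visit cellar → queue [closet, garage, den, nursery]
Visit closet → queue [garage, den, nursery]
Visit garage → queue [den, nursery]
Visit den → queue [nursery]
Visit nursery → queue []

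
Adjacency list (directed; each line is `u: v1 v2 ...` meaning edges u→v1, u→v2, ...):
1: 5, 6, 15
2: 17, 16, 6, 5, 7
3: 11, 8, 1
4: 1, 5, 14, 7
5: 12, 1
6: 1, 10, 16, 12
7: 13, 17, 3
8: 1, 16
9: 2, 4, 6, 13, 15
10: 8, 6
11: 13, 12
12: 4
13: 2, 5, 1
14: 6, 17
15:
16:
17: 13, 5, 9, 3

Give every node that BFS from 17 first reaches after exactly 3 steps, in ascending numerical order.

7, 10, 14, 16

Level 0: 17
Level 1: 3, 5, 9, 13
Level 2: 1, 2, 4, 6, 8, 11, 12, 15
Level 3: 7, 10, 14, 16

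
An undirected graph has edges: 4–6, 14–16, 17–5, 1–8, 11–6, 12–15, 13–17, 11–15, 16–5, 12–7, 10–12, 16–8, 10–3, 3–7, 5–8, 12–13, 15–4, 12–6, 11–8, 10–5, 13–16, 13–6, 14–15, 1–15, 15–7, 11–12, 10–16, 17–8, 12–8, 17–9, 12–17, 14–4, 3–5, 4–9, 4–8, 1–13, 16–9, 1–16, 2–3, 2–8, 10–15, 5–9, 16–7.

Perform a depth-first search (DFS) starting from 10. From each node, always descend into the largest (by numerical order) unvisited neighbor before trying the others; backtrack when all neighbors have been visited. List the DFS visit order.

10, 16, 14, 15, 12, 17, 13, 6, 11, 8, 5, 9, 4, 3, 7, 2, 1

Visit 10
10 → 16
16 → 14
14 → 15
15 → 12
12 → 17
17 → 13
13 → 6
6 → 11
11 → 8
8 → 5
5 → 9
9 → 4
5 → 3
3 → 7
3 → 2
8 → 1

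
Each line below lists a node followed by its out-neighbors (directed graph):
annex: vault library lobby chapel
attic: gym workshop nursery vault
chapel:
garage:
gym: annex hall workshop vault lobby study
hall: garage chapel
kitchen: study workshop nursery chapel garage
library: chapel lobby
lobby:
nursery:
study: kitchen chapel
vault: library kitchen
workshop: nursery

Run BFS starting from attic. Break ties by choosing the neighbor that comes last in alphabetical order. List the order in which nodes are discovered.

Visit attic; enqueue workshop, vault, nursery, gym → queue [workshop, vault, nursery, gym]
Visit workshop → queue [vault, nursery, gym]
Visit vault; enqueue library, kitchen → queue [nursery, gym, library, kitchen]
Visit nursery → queue [gym, library, kitchen]
Visit gym; enqueue study, lobby, hall, annex → queue [library, kitchen, study, lobby, hall, annex]
Visit library; enqueue chapel → queue [kitchen, study, lobby, hall, annex, chapel]
Visit kitchen; enqueue garage → queue [study, lobby, hall, annex, chapel, garage]
Visit study → queue [lobby, hall, annex, chapel, garage]
Visit lobby → queue [hall, annex, chapel, garage]
Visit hall → queue [annex, chapel, garage]
Visit annex → queue [chapel, garage]
Visit chapel → queue [garage]
Visit garage → queue []

attic, workshop, vault, nursery, gym, library, kitchen, study, lobby, hall, annex, chapel, garage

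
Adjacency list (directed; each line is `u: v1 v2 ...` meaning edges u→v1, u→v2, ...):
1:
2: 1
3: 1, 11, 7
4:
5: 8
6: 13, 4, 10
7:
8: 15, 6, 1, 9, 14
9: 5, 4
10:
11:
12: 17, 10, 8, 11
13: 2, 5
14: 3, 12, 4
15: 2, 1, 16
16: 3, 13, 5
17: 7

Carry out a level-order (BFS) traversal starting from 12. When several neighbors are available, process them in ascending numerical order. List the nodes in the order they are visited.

12 → 8 → 10 → 11 → 17 → 1 → 6 → 9 → 14 → 15 → 7 → 4 → 13 → 5 → 3 → 2 → 16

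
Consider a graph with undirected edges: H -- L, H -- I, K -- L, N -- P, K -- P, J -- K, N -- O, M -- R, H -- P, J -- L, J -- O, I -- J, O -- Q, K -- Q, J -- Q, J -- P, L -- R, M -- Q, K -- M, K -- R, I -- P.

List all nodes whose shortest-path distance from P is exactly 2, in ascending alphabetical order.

L, M, O, Q, R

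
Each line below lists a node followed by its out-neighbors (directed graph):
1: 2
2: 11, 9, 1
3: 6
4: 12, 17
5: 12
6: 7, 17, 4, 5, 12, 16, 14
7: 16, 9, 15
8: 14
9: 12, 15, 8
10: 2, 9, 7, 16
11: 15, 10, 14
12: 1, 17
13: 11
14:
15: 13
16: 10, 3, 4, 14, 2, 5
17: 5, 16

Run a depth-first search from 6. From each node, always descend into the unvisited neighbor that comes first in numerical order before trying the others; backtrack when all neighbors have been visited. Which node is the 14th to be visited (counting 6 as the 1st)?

16

Visit 6
6 → 4
4 → 12
12 → 1
1 → 2
2 → 9
9 → 8
8 → 14
9 → 15
15 → 13
13 → 11
11 → 10
10 → 7
7 → 16
16 → 3
16 → 5
12 → 17

Visit order: 6, 4, 12, 1, 2, 9, 8, 14, 15, 13, 11, 10, 7, 16, 3, 5, 17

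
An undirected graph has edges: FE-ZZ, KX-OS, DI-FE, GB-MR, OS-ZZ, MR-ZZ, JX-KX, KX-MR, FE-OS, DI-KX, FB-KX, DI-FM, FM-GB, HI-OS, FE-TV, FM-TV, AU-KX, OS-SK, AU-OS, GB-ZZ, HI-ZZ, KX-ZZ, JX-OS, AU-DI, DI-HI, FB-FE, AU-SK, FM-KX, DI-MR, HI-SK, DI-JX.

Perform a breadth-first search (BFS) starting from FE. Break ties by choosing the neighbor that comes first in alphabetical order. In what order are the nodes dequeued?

Visit FE; enqueue DI, FB, OS, TV, ZZ → queue [DI, FB, OS, TV, ZZ]
Visit DI; enqueue AU, FM, HI, JX, KX, MR → queue [FB, OS, TV, ZZ, AU, FM, HI, JX, KX, MR]
Visit FB → queue [OS, TV, ZZ, AU, FM, HI, JX, KX, MR]
Visit OS; enqueue SK → queue [TV, ZZ, AU, FM, HI, JX, KX, MR, SK]
Visit TV → queue [ZZ, AU, FM, HI, JX, KX, MR, SK]
Visit ZZ; enqueue GB → queue [AU, FM, HI, JX, KX, MR, SK, GB]
Visit AU → queue [FM, HI, JX, KX, MR, SK, GB]
Visit FM → queue [HI, JX, KX, MR, SK, GB]
Visit HI → queue [JX, KX, MR, SK, GB]
Visit JX → queue [KX, MR, SK, GB]
Visit KX → queue [MR, SK, GB]
Visit MR → queue [SK, GB]
Visit SK → queue [GB]
Visit GB → queue []

FE → DI → FB → OS → TV → ZZ → AU → FM → HI → JX → KX → MR → SK → GB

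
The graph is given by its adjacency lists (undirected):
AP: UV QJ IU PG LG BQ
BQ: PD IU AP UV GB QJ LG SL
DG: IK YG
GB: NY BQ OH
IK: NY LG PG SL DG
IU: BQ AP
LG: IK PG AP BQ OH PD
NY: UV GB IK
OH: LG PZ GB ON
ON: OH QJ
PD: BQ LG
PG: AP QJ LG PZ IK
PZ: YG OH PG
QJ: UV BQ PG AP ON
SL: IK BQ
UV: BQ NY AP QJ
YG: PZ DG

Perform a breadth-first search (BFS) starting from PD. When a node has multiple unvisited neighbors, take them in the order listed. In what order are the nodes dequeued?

PD -> BQ -> LG -> IU -> AP -> UV -> GB -> QJ -> SL -> IK -> PG -> OH -> NY -> ON -> DG -> PZ -> YG

Visit PD; enqueue BQ, LG → queue [BQ, LG]
Visit BQ; enqueue IU, AP, UV, GB, QJ, SL → queue [LG, IU, AP, UV, GB, QJ, SL]
Visit LG; enqueue IK, PG, OH → queue [IU, AP, UV, GB, QJ, SL, IK, PG, OH]
Visit IU → queue [AP, UV, GB, QJ, SL, IK, PG, OH]
Visit AP → queue [UV, GB, QJ, SL, IK, PG, OH]
Visit UV; enqueue NY → queue [GB, QJ, SL, IK, PG, OH, NY]
Visit GB → queue [QJ, SL, IK, PG, OH, NY]
Visit QJ; enqueue ON → queue [SL, IK, PG, OH, NY, ON]
Visit SL → queue [IK, PG, OH, NY, ON]
Visit IK; enqueue DG → queue [PG, OH, NY, ON, DG]
Visit PG; enqueue PZ → queue [OH, NY, ON, DG, PZ]
Visit OH → queue [NY, ON, DG, PZ]
Visit NY → queue [ON, DG, PZ]
Visit ON → queue [DG, PZ]
Visit DG; enqueue YG → queue [PZ, YG]
Visit PZ → queue [YG]
Visit YG → queue []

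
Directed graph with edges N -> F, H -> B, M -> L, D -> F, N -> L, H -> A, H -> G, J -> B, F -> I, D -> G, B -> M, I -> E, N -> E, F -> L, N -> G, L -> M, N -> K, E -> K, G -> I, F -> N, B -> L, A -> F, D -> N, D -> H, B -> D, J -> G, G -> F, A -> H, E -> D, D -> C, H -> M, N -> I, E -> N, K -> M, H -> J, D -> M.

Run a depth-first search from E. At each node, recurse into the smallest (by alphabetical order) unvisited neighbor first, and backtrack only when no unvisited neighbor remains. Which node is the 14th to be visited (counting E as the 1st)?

Visit E
E → D
D → C
D → F
F → I
F → L
L → M
F → N
N → G
N → K
D → H
H → A
H → B
H → J

Visit order: E, D, C, F, I, L, M, N, G, K, H, A, B, J

J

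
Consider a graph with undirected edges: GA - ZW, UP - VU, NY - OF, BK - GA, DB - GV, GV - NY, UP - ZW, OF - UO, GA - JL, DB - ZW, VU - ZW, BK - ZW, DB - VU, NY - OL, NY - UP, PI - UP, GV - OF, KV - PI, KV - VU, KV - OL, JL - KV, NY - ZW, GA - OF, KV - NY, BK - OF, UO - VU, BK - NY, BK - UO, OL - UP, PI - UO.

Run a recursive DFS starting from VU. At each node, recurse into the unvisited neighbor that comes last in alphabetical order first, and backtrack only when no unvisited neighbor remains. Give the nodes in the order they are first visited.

VU ZW UP PI UO OF NY OL KV JL GA BK GV DB

Visit VU
VU → ZW
ZW → UP
UP → PI
PI → UO
UO → OF
OF → NY
NY → OL
OL → KV
KV → JL
JL → GA
GA → BK
NY → GV
GV → DB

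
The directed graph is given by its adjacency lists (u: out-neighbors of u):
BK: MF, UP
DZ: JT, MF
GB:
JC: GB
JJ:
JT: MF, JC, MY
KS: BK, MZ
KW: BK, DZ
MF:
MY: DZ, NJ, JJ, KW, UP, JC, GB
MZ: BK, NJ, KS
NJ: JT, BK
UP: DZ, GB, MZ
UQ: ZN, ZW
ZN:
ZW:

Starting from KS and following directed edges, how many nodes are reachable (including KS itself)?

BFS from KS visits: KS, BK, MZ, MF, UP, NJ, DZ, GB, JT, JC, MY, JJ, KW
Reachable nodes: 13 of 16 total.

13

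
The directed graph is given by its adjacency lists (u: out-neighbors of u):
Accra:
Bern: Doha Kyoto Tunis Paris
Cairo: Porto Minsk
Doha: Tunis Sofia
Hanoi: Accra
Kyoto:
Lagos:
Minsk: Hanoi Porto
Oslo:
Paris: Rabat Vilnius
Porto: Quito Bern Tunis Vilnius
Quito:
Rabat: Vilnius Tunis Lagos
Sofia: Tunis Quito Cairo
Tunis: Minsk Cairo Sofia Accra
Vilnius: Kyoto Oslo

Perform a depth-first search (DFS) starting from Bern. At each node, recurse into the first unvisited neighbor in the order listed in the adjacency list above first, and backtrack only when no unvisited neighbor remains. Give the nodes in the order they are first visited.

Visit Bern
Bern → Doha
Doha → Tunis
Tunis → Minsk
Minsk → Hanoi
Hanoi → Accra
Minsk → Porto
Porto → Quito
Porto → Vilnius
Vilnius → Kyoto
Vilnius → Oslo
Tunis → Cairo
Tunis → Sofia
Bern → Paris
Paris → Rabat
Rabat → Lagos

Bern, Doha, Tunis, Minsk, Hanoi, Accra, Porto, Quito, Vilnius, Kyoto, Oslo, Cairo, Sofia, Paris, Rabat, Lagos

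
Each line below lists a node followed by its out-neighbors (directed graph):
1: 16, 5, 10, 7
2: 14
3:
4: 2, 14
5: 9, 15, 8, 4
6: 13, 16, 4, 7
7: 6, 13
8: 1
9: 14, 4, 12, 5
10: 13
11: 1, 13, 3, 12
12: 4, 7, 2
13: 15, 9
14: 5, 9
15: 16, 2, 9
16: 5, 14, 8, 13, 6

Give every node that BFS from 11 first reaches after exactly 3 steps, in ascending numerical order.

Level 0: 11
Level 1: 1, 3, 12, 13
Level 2: 2, 4, 5, 7, 9, 10, 15, 16
Level 3: 6, 8, 14

6, 8, 14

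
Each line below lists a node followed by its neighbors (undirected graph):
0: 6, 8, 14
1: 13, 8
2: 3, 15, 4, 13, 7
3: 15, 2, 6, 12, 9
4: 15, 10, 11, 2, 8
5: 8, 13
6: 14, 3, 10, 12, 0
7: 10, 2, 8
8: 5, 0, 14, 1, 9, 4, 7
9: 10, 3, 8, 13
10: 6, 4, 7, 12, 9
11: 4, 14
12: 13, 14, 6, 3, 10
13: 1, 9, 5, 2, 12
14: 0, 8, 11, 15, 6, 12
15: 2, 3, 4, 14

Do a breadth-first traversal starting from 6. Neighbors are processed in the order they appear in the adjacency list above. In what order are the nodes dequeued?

Visit 6; enqueue 14, 3, 10, 12, 0 → queue [14, 3, 10, 12, 0]
Visit 14; enqueue 8, 11, 15 → queue [3, 10, 12, 0, 8, 11, 15]
Visit 3; enqueue 2, 9 → queue [10, 12, 0, 8, 11, 15, 2, 9]
Visit 10; enqueue 4, 7 → queue [12, 0, 8, 11, 15, 2, 9, 4, 7]
Visit 12; enqueue 13 → queue [0, 8, 11, 15, 2, 9, 4, 7, 13]
Visit 0 → queue [8, 11, 15, 2, 9, 4, 7, 13]
Visit 8; enqueue 5, 1 → queue [11, 15, 2, 9, 4, 7, 13, 5, 1]
Visit 11 → queue [15, 2, 9, 4, 7, 13, 5, 1]
Visit 15 → queue [2, 9, 4, 7, 13, 5, 1]
Visit 2 → queue [9, 4, 7, 13, 5, 1]
Visit 9 → queue [4, 7, 13, 5, 1]
Visit 4 → queue [7, 13, 5, 1]
Visit 7 → queue [13, 5, 1]
Visit 13 → queue [5, 1]
Visit 5 → queue [1]
Visit 1 → queue []

6 → 14 → 3 → 10 → 12 → 0 → 8 → 11 → 15 → 2 → 9 → 4 → 7 → 13 → 5 → 1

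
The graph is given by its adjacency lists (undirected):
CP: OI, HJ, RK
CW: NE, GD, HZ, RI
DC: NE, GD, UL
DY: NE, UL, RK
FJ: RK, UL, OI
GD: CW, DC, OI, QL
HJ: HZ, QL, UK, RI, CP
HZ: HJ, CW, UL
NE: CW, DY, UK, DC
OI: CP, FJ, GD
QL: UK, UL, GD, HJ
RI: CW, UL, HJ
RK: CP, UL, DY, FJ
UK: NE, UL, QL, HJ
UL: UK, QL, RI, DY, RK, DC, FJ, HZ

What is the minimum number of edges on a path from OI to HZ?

Level 0: OI
Level 1: CP, FJ, GD
Level 2: CW, DC, HJ, QL, RK, UL
Level 3: DY, HZ, NE, RI, UK
HZ first appears at level 3.

3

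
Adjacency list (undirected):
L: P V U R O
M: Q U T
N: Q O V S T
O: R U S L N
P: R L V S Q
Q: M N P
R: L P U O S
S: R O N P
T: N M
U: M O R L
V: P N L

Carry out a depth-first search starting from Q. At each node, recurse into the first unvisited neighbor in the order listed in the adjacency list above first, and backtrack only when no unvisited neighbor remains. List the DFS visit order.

Q → M → U → O → R → L → P → V → N → S → T

Visit Q
Q → M
M → U
U → O
O → R
R → L
L → P
P → V
V → N
N → S
N → T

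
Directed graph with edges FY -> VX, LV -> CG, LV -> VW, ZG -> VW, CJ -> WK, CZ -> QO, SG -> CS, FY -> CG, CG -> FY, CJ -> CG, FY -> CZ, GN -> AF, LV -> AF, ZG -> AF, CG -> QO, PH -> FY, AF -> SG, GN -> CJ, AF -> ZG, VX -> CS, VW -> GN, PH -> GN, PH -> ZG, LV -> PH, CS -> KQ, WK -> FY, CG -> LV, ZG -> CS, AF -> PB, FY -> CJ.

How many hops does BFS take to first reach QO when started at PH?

Level 0: PH
Level 1: FY, GN, ZG
Level 2: AF, CG, CJ, CS, CZ, VW, VX
Level 3: KQ, LV, PB, QO, SG, WK
QO first appears at level 3.

3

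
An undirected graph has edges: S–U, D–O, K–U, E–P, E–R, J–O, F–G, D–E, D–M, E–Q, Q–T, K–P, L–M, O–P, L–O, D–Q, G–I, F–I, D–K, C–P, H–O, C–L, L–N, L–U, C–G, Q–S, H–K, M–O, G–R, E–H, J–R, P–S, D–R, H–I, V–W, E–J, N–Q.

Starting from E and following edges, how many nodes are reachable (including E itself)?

BFS from E visits: E, D, H, J, P, Q, R, K, M, O, I, C, S, N, T, G, U, L, F
Reachable nodes: 19 of 21 total.

19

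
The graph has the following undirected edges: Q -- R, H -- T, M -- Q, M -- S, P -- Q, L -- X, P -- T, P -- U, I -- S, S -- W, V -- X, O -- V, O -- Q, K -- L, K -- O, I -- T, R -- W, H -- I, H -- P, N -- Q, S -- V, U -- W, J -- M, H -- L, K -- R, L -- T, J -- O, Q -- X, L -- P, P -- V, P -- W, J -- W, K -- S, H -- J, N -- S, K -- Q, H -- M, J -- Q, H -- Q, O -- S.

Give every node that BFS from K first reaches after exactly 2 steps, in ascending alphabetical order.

Level 0: K
Level 1: L, O, Q, R, S
Level 2: H, I, J, M, N, P, T, V, W, X
Level 3: U

H, I, J, M, N, P, T, V, W, X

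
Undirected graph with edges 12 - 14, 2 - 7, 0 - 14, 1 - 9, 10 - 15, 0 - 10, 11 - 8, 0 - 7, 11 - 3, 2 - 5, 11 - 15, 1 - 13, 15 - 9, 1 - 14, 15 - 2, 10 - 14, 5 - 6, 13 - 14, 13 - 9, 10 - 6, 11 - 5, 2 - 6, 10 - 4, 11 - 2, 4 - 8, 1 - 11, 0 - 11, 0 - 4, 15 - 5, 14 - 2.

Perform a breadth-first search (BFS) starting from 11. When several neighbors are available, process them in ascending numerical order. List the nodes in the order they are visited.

11 -> 0 -> 1 -> 2 -> 3 -> 5 -> 8 -> 15 -> 4 -> 7 -> 10 -> 14 -> 9 -> 13 -> 6 -> 12

Visit 11; enqueue 0, 1, 2, 3, 5, 8, 15 → queue [0, 1, 2, 3, 5, 8, 15]
Visit 0; enqueue 4, 7, 10, 14 → queue [1, 2, 3, 5, 8, 15, 4, 7, 10, 14]
Visit 1; enqueue 9, 13 → queue [2, 3, 5, 8, 15, 4, 7, 10, 14, 9, 13]
Visit 2; enqueue 6 → queue [3, 5, 8, 15, 4, 7, 10, 14, 9, 13, 6]
Visit 3 → queue [5, 8, 15, 4, 7, 10, 14, 9, 13, 6]
Visit 5 → queue [8, 15, 4, 7, 10, 14, 9, 13, 6]
Visit 8 → queue [15, 4, 7, 10, 14, 9, 13, 6]
Visit 15 → queue [4, 7, 10, 14, 9, 13, 6]
Visit 4 → queue [7, 10, 14, 9, 13, 6]
Visit 7 → queue [10, 14, 9, 13, 6]
Visit 10 → queue [14, 9, 13, 6]
Visit 14; enqueue 12 → queue [9, 13, 6, 12]
Visit 9 → queue [13, 6, 12]
Visit 13 → queue [6, 12]
Visit 6 → queue [12]
Visit 12 → queue []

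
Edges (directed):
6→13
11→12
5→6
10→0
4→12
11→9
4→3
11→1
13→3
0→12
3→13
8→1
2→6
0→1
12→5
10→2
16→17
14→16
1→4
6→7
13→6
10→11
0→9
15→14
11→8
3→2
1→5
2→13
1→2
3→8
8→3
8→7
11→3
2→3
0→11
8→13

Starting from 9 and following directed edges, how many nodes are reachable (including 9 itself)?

1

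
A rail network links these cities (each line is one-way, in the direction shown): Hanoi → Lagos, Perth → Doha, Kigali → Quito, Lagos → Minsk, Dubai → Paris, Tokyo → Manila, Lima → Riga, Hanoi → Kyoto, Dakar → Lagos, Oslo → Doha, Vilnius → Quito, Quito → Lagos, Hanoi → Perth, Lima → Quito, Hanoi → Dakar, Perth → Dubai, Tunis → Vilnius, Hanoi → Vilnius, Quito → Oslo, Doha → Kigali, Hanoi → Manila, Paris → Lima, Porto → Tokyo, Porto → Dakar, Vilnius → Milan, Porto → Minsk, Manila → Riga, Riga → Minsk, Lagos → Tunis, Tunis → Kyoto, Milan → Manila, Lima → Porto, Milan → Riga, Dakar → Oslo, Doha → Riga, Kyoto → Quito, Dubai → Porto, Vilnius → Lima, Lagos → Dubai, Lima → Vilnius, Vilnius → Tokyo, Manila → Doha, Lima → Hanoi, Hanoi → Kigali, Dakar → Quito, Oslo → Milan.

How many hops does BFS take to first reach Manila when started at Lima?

2

Level 0: Lima
Level 1: Hanoi, Porto, Quito, Riga, Vilnius
Level 2: Dakar, Kigali, Kyoto, Lagos, Manila, Milan, Minsk, Oslo, Perth, Tokyo
Level 3: Doha, Dubai, Tunis
Level 4: Paris
Manila first appears at level 2.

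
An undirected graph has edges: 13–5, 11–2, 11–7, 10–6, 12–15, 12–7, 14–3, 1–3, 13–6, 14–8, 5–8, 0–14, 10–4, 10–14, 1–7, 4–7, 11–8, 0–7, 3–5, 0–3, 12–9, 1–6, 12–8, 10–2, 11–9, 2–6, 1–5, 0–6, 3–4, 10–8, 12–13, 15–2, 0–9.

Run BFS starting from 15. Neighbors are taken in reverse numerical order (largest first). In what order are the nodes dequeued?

15, 12, 2, 13, 9, 8, 7, 11, 10, 6, 5, 0, 14, 4, 1, 3

Visit 15; enqueue 12, 2 → queue [12, 2]
Visit 12; enqueue 13, 9, 8, 7 → queue [2, 13, 9, 8, 7]
Visit 2; enqueue 11, 10, 6 → queue [13, 9, 8, 7, 11, 10, 6]
Visit 13; enqueue 5 → queue [9, 8, 7, 11, 10, 6, 5]
Visit 9; enqueue 0 → queue [8, 7, 11, 10, 6, 5, 0]
Visit 8; enqueue 14 → queue [7, 11, 10, 6, 5, 0, 14]
Visit 7; enqueue 4, 1 → queue [11, 10, 6, 5, 0, 14, 4, 1]
Visit 11 → queue [10, 6, 5, 0, 14, 4, 1]
Visit 10 → queue [6, 5, 0, 14, 4, 1]
Visit 6 → queue [5, 0, 14, 4, 1]
Visit 5; enqueue 3 → queue [0, 14, 4, 1, 3]
Visit 0 → queue [14, 4, 1, 3]
Visit 14 → queue [4, 1, 3]
Visit 4 → queue [1, 3]
Visit 1 → queue [3]
Visit 3 → queue []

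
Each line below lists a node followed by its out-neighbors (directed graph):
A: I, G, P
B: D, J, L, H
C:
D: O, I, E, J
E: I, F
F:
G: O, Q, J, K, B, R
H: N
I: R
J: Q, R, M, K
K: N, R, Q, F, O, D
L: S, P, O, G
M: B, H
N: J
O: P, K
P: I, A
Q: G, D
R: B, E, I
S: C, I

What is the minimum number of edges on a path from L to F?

Level 0: L
Level 1: G, O, P, S
Level 2: A, B, C, I, J, K, Q, R
Level 3: D, E, F, H, M, N
F first appears at level 3.

3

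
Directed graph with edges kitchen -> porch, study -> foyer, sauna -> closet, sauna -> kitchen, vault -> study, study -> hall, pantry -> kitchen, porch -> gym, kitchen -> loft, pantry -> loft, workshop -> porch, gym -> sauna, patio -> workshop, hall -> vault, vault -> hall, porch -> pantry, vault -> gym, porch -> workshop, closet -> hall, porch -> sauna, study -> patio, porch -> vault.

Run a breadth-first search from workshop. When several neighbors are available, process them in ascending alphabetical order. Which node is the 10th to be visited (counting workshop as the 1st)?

hall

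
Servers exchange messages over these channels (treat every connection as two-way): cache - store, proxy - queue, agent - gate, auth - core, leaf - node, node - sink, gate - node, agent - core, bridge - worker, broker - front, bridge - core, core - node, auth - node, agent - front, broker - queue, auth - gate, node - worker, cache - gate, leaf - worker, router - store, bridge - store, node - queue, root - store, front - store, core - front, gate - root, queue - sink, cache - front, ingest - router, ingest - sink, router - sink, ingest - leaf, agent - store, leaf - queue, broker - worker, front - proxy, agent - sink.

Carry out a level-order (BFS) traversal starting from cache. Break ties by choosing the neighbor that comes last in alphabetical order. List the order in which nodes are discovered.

cache store gate front router root bridge agent node auth proxy core broker sink ingest worker queue leaf

Visit cache; enqueue store, gate, front → queue [store, gate, front]
Visit store; enqueue router, root, bridge, agent → queue [gate, front, router, root, bridge, agent]
Visit gate; enqueue node, auth → queue [front, router, root, bridge, agent, node, auth]
Visit front; enqueue proxy, core, broker → queue [router, root, bridge, agent, node, auth, proxy, core, broker]
Visit router; enqueue sink, ingest → queue [root, bridge, agent, node, auth, proxy, core, broker, sink, ingest]
Visit root → queue [bridge, agent, node, auth, proxy, core, broker, sink, ingest]
Visit bridge; enqueue worker → queue [agent, node, auth, proxy, core, broker, sink, ingest, worker]
Visit agent → queue [node, auth, proxy, core, broker, sink, ingest, worker]
Visit node; enqueue queue, leaf → queue [auth, proxy, core, broker, sink, ingest, worker, queue, leaf]
Visit auth → queue [proxy, core, broker, sink, ingest, worker, queue, leaf]
Visit proxy → queue [core, broker, sink, ingest, worker, queue, leaf]
Visit core → queue [broker, sink, ingest, worker, queue, leaf]
Visit broker → queue [sink, ingest, worker, queue, leaf]
Visit sink → queue [ingest, worker, queue, leaf]
Visit ingest → queue [worker, queue, leaf]
Visit worker → queue [queue, leaf]
Visit queue → queue [leaf]
Visit leaf → queue []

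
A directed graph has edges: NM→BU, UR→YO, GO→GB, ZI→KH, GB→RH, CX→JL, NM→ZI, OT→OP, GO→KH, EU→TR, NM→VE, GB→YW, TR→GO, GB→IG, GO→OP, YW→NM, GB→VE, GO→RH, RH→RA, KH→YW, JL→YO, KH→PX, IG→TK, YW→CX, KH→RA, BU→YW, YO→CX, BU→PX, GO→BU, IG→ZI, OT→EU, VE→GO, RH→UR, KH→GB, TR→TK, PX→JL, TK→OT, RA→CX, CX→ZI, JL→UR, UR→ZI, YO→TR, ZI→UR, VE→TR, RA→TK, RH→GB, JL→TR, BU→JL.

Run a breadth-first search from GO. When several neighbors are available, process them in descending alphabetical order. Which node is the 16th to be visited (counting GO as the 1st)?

Visit GO; enqueue RH, OP, KH, GB, BU → queue [RH, OP, KH, GB, BU]
Visit RH; enqueue UR, RA → queue [OP, KH, GB, BU, UR, RA]
Visit OP → queue [KH, GB, BU, UR, RA]
Visit KH; enqueue YW, PX → queue [GB, BU, UR, RA, YW, PX]
Visit GB; enqueue VE, IG → queue [BU, UR, RA, YW, PX, VE, IG]
Visit BU; enqueue JL → queue [UR, RA, YW, PX, VE, IG, JL]
Visit UR; enqueue ZI, YO → queue [RA, YW, PX, VE, IG, JL, ZI, YO]
Visit RA; enqueue TK, CX → queue [YW, PX, VE, IG, JL, ZI, YO, TK, CX]
Visit YW; enqueue NM → queue [PX, VE, IG, JL, ZI, YO, TK, CX, NM]
Visit PX → queue [VE, IG, JL, ZI, YO, TK, CX, NM]
Visit VE; enqueue TR → queue [IG, JL, ZI, YO, TK, CX, NM, TR]
Visit IG → queue [JL, ZI, YO, TK, CX, NM, TR]
Visit JL → queue [ZI, YO, TK, CX, NM, TR]
Visit ZI → queue [YO, TK, CX, NM, TR]
Visit YO → queue [TK, CX, NM, TR]
Visit TK; enqueue OT → queue [CX, NM, TR, OT]
Visit CX → queue [NM, TR, OT]
Visit NM → queue [TR, OT]
Visit TR → queue [OT]
Visit OT; enqueue EU → queue [EU]
Visit EU → queue []

Visit order: GO, RH, OP, KH, GB, BU, UR, RA, YW, PX, VE, IG, JL, ZI, YO, TK, CX, NM, TR, OT, EU

TK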